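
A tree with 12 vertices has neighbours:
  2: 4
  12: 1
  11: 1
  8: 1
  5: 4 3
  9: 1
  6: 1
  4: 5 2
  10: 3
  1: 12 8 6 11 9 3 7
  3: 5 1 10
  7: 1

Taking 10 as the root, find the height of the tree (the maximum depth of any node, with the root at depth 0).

4

The longest root-to-leaf path is 10 → 3 → 5 → 4 → 2 (4 edges).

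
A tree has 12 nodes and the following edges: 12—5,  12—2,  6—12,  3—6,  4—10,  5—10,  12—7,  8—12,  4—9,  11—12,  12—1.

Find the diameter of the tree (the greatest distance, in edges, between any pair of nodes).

BFS from 9 reaches 3 last, at distance 6; BFS from 3 confirms no node is farther.
Path: 9–4–10–5–12–6–3.

6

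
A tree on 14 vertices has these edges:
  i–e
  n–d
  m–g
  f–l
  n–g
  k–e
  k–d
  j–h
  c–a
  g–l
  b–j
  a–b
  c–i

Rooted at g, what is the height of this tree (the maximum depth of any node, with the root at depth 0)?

10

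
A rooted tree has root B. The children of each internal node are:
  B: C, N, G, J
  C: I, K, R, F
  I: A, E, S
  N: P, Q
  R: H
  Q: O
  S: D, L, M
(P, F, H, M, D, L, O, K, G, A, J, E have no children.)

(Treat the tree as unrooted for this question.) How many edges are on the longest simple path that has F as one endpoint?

5

A farthest node from F is O.
The path F–C–B–N–Q–O has 5 edges.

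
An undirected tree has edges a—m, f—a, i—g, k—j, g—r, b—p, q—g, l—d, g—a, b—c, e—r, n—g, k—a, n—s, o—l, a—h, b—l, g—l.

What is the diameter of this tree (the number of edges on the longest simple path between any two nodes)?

BFS from j reaches c last, at distance 6; BFS from c confirms no node is farther.
Path: j - k - a - g - l - b - c.

6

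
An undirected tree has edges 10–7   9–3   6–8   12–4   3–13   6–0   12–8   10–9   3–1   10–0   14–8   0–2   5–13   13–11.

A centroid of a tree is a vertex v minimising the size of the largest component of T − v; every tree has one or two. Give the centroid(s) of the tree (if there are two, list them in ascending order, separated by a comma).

10

If 10 is removed the pieces have sizes 7, 6, 1, all ≤ ⌊15/2⌋ = 7.
Every other node leaves some component of size > 7, so the centroid is unique.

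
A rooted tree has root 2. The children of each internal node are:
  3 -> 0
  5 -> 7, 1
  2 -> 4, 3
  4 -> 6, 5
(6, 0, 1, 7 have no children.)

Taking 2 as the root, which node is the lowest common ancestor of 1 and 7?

5

1's ancestor chain is 1, 5, 4, 2 and 7's is 7, 5, 4, 2; they first meet at 5.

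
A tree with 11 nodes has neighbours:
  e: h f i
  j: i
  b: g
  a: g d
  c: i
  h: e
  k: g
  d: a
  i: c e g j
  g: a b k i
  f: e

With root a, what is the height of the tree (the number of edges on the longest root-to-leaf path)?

4

A deepest node is f, reached by a – g – i – e – f.
That path has 4 edges, so the height is 4.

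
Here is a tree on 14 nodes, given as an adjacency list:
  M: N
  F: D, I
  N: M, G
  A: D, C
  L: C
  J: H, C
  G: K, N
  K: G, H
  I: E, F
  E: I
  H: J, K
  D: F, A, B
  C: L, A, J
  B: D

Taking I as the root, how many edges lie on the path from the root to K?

Path from I to K: I – F – D – A – C – J – H – K, which has 7 edges.

7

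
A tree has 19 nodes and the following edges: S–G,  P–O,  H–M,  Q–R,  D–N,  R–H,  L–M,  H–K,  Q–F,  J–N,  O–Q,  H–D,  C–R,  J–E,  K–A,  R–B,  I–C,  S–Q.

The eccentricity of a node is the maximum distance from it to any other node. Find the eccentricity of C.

The node farthest from C is E, via C – R – H – D – N – J – E — 6 edges.

6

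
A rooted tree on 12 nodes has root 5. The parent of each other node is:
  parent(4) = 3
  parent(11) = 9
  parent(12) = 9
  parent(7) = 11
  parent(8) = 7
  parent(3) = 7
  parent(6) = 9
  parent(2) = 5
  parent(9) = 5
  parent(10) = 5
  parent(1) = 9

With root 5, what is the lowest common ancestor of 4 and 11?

11

4's ancestor chain is 4, 3, 7, 11, 9, 5 and 11's is 11, 9, 5; they first meet at 11.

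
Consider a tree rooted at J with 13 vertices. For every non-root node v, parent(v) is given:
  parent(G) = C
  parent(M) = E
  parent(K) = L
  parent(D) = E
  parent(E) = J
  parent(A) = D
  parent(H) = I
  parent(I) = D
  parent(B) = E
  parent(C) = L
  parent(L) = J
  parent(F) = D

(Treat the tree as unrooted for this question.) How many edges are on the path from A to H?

3

Walking from A: A–D–I–H. Length 3.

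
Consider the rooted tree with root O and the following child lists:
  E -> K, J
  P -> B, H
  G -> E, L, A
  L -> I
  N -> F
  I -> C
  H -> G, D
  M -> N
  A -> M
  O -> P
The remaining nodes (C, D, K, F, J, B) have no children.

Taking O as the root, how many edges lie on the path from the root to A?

Path from O to A: O → P → H → G → A, which has 4 edges.

4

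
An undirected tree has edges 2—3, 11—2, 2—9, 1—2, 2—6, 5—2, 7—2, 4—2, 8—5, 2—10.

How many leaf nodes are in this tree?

9

The leaves are 1, 3, 4, 6, 7, 8, 9, 10, 11.
That is 9 leaves.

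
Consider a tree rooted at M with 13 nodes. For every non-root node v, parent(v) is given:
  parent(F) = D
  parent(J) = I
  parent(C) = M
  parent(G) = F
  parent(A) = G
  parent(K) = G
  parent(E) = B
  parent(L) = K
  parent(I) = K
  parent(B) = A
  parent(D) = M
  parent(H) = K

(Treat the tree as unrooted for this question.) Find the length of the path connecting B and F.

Walking from B: B – A – G – F. Length 3.

3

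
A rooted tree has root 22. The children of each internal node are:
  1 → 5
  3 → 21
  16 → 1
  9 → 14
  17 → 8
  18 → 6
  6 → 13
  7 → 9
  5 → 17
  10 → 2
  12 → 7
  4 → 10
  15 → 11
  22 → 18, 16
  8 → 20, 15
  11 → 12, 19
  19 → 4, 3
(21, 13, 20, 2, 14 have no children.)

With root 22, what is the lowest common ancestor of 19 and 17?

17

19's ancestor chain is 19, 11, 15, 8, 17, 5, 1, 16, 22 and 17's is 17, 5, 1, 16, 22; they first meet at 17.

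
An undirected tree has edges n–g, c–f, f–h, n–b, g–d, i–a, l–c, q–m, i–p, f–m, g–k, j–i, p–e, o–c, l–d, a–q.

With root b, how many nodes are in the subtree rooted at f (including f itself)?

Descendants of f (including itself): f, m, h, q, a, i, p, j, e. That's 9.

9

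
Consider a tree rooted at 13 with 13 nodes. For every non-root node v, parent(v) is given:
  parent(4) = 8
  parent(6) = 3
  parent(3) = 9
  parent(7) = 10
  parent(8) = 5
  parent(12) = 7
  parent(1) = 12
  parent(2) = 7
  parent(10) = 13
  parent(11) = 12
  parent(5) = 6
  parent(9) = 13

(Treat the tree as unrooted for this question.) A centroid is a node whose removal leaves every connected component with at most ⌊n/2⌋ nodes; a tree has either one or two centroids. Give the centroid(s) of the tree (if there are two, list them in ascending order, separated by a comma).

13

If 13 is removed the pieces have sizes 6, 6, all ≤ ⌊13/2⌋ = 6.
No neighbour of 13 does as well, so 13 is the unique centroid.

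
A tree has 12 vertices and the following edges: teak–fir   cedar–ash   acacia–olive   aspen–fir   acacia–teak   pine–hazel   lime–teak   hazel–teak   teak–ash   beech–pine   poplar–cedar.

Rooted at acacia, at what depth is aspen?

3

Path from acacia to aspen: acacia–teak–fir–aspen, which has 3 edges.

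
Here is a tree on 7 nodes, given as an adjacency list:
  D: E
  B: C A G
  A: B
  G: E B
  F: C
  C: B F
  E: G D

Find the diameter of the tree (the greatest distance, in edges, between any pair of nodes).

BFS from D reaches F last, at distance 5; BFS from F confirms no node is farther.
Path: D - E - G - B - C - F.

5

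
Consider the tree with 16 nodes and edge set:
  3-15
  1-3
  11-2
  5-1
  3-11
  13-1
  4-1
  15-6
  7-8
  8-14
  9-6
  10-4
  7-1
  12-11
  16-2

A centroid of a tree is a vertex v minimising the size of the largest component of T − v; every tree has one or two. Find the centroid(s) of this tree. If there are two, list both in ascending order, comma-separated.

1, 3

Removing 1 splits the tree into components of sizes 8, 3, 2, 1, 1; the largest is 8 ≤ ⌊16/2⌋ = 8.
Its neighbour 3 also leaves a largest component of size 8, so both are centroids.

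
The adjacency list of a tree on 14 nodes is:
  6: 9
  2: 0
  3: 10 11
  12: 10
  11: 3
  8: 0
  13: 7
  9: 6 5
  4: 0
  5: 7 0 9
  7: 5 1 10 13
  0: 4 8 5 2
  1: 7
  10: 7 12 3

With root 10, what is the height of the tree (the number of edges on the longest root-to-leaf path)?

4

8 sits deepest: 10 → 7 → 5 → 0 → 8 — 4 edges from the root.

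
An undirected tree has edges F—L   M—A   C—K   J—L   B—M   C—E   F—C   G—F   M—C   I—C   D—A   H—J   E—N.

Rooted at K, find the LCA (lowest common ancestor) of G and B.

C

G's ancestor chain is G, F, C, K and B's is B, M, C, K; they first meet at C.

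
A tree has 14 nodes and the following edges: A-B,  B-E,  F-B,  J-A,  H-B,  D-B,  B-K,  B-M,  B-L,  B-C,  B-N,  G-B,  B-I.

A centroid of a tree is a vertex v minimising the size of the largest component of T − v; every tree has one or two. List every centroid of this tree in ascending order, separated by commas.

B

If B is removed the pieces have sizes 2, 1, 1, 1, 1, 1, 1, 1, 1, 1, 1, 1, all ≤ ⌊14/2⌋ = 7.
No neighbour of B does as well, so B is the unique centroid.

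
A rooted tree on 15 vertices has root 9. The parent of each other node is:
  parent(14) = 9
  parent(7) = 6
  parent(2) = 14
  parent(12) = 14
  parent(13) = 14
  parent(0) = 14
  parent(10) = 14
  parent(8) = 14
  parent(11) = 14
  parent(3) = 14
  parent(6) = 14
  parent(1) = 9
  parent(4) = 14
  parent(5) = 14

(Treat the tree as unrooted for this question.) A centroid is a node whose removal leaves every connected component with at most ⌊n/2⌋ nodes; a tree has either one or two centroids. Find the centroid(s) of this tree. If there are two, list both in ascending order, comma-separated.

14

If 14 is removed the pieces have sizes 2, 2, 1, 1, 1, 1, 1, 1, 1, 1, 1, 1, all ≤ ⌊15/2⌋ = 7.
No neighbour of 14 does as well, so 14 is the unique centroid.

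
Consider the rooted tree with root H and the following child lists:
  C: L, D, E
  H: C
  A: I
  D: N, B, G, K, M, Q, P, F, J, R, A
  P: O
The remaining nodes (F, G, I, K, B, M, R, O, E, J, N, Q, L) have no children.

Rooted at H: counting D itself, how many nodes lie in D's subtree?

14

Descendants of D (including itself): D, N, F, B, G, P, K, J, A, M, Q, R, O, I. That's 14.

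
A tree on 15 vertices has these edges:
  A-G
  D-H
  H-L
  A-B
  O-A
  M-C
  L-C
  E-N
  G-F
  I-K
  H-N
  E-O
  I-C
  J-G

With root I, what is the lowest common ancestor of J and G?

Ancestors of J (toward the root): J, G, A, O, E, N, H, L, C, I.
Ancestors of G: G, A, O, E, N, H, L, C, I.
The deepest node appearing in both lists is G.

G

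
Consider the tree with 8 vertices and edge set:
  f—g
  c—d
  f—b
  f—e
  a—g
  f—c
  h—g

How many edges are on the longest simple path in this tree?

Starting from a, a farthest node is d at distance 4.
One longest path: a - g - f - c - d.
So the diameter is 4.

4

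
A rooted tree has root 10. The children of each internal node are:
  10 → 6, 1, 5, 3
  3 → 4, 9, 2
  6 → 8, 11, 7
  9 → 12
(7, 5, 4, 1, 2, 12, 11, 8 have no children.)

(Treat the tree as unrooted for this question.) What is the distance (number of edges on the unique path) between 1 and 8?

3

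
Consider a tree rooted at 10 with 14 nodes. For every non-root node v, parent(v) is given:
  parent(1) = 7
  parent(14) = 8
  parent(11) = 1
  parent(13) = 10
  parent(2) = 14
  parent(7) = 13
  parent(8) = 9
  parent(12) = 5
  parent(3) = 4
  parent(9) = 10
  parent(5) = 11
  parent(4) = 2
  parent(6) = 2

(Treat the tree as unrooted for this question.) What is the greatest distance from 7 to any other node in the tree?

8

The node farthest from 7 is 3, via 7–13–10–9–8–14–2–4–3 — 8 edges.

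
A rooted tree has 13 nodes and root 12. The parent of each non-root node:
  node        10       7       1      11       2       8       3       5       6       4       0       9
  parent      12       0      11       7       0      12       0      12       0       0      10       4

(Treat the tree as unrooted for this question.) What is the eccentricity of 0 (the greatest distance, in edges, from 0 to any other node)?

3

The node farthest from 0 is 8 (5, 1 also at distance 3), via 0-10-12-8 — 3 edges.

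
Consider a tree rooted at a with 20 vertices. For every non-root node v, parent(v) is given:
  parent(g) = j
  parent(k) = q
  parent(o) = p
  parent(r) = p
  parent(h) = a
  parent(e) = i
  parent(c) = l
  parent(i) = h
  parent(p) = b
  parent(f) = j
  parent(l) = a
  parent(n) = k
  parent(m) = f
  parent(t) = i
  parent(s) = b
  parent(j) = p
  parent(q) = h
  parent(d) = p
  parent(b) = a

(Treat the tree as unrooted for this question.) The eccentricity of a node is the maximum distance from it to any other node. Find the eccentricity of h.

6

The node farthest from h is m, via h-a-b-p-j-f-m — 6 edges.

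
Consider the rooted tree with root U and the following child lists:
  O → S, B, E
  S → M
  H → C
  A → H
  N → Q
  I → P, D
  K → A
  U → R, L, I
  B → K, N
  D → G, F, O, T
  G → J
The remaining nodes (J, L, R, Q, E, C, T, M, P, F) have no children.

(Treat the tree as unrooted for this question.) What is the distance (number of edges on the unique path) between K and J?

5

Walking from K: K–B–O–D–G–J. Length 5.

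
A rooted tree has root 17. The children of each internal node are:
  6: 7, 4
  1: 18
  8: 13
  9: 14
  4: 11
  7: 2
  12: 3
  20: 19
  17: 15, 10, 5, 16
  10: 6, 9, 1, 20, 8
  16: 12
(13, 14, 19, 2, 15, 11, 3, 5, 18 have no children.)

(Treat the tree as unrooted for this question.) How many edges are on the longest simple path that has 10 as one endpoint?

4

Distances from 10 peak at 4, attained at 3.
10 – 17 – 16 – 12 – 3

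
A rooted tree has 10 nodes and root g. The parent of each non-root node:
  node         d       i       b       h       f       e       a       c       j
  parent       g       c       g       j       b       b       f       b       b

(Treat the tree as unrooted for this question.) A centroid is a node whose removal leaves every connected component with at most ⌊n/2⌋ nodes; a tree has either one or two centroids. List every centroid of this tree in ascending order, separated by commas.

If b is removed the pieces have sizes 2, 2, 2, 2, 1, all ≤ ⌊10/2⌋ = 5.
Every other node leaves some component of size > 5, so the centroid is unique.

b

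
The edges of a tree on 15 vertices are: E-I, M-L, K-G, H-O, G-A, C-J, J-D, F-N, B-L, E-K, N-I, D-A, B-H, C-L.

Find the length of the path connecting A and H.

Walking from A: A – D – J – C – L – B – H. Length 6.

6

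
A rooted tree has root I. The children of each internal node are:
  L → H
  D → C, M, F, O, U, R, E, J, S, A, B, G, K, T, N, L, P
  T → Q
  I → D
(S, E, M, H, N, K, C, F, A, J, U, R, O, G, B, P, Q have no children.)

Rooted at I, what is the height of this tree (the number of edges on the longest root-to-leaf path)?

H sits deepest: I-D-L-H — 3 edges from the root.

3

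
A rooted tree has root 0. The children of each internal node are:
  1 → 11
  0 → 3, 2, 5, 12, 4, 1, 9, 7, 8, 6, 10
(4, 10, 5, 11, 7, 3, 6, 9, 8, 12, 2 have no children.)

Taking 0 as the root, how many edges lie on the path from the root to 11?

Climbing from 11 to the root: 11 → 1 → 0. That's 2 steps.

2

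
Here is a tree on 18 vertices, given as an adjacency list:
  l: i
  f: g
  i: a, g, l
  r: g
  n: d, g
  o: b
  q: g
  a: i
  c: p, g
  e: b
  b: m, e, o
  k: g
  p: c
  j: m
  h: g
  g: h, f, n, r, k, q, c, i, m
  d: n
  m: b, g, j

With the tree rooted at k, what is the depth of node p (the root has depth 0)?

Path from k to p: k – g – c – p, which has 3 edges.

3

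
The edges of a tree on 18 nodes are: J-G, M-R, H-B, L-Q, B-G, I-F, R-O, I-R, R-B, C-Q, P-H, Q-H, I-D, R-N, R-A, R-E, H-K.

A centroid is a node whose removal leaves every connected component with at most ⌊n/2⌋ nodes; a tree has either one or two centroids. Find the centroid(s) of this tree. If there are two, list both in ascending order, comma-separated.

B, R

Delete R: the remaining components have sizes 9, 3, 1, 1, 1, 1, 1. Max 9 ≤ 9, so R is a centroid.
B is adjacent to R and is also a centroid (the largest component after removing it is likewise 9).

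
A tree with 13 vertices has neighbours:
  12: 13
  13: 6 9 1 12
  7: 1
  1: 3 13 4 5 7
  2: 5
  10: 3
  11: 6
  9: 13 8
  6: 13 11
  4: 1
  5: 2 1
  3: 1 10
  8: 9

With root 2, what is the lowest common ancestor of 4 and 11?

1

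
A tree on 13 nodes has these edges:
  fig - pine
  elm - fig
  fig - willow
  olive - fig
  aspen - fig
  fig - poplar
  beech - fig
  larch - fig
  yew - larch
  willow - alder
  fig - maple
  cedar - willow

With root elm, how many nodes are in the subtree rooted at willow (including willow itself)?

The subtree rooted at willow contains: willow, alder, cedar — 3 nodes.

3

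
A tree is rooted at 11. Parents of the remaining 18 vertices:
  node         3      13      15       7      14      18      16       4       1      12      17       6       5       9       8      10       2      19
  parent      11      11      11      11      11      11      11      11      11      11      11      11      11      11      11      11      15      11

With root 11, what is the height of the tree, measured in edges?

2

A deepest node is 2, reached by 11 → 15 → 2.
That path has 2 edges, so the height is 2.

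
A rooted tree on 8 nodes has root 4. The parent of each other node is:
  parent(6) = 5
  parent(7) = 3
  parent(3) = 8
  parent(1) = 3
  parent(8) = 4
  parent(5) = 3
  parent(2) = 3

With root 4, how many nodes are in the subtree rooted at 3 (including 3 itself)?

6

3's subtree: {3, 2, 7, 5, 1, 6}, size 6.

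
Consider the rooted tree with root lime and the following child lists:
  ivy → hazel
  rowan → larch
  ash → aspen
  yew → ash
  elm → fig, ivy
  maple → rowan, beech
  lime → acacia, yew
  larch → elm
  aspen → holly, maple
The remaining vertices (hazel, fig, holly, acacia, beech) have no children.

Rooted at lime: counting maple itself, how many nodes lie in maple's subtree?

The subtree rooted at maple contains: maple, rowan, beech, larch, elm, fig, ivy, hazel — 8 nodes.

8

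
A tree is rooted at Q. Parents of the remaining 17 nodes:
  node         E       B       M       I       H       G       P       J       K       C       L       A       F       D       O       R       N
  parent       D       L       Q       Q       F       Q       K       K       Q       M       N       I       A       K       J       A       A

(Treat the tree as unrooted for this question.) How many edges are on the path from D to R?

5

Walking from D: D–K–Q–I–A–R. Length 5.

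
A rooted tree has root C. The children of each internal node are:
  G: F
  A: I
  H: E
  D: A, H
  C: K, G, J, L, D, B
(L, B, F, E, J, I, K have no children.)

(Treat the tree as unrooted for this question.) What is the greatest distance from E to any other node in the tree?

5

A farthest node from E is F.
The path E-H-D-C-G-F has 5 edges.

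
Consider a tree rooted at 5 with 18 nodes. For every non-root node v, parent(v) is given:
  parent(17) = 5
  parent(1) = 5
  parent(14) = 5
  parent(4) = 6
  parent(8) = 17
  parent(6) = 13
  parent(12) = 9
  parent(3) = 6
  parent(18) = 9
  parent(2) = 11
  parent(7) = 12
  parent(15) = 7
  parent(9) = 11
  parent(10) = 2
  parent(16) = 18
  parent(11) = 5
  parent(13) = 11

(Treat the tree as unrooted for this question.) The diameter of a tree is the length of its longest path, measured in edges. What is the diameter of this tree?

7

Starting from 15, a farthest node is 4 at distance 7.
One longest path: 15–7–12–9–11–13–6–4.
So the diameter is 7.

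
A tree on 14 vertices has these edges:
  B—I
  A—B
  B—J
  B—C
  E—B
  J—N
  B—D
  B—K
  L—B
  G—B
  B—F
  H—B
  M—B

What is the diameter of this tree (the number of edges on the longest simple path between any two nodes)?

3

A longest path is N – J – B – M, with 3 edges.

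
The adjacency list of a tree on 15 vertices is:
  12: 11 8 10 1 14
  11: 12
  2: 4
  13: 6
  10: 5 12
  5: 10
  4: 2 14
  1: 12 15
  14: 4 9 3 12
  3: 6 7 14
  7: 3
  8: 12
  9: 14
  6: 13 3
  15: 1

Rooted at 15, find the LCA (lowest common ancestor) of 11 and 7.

Ancestors of 11 (toward the root): 11, 12, 1, 15.
Ancestors of 7: 7, 3, 14, 12, 1, 15.
The deepest node appearing in both lists is 12.

12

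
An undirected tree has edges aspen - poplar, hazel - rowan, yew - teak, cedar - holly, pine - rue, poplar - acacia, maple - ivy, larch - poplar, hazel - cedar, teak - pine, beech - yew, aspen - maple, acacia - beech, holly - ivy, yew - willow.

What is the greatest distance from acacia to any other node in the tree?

A farthest node from acacia is rowan.
The path acacia – poplar – aspen – maple – ivy – holly – cedar – hazel – rowan has 8 edges.

8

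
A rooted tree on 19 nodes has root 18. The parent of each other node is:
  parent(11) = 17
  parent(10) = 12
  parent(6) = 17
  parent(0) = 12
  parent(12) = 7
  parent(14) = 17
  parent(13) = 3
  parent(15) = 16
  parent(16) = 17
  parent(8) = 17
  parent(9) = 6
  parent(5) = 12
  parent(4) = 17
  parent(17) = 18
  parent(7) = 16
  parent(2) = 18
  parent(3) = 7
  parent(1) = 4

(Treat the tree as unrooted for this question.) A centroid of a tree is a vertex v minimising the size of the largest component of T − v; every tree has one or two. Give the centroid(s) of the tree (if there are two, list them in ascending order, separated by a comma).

17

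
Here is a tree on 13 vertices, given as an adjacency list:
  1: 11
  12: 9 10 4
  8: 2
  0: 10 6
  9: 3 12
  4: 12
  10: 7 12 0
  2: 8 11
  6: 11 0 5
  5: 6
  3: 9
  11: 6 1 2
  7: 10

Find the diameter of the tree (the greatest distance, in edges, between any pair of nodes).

BFS from 8 reaches 3 last, at distance 8; BFS from 3 confirms no node is farther.
Path: 8-2-11-6-0-10-12-9-3.

8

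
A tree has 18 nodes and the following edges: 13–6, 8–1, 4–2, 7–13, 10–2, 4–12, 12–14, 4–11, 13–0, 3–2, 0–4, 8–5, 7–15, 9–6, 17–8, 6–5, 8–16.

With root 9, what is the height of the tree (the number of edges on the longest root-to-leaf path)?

6

The longest root-to-leaf path is 9 → 6 → 13 → 0 → 4 → 2 → 3 (6 edges).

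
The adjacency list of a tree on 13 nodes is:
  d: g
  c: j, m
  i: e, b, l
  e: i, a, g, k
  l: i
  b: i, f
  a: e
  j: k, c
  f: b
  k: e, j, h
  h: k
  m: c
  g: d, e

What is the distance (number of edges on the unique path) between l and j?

4

The path is l–i–e–k–j, which has 4 edges.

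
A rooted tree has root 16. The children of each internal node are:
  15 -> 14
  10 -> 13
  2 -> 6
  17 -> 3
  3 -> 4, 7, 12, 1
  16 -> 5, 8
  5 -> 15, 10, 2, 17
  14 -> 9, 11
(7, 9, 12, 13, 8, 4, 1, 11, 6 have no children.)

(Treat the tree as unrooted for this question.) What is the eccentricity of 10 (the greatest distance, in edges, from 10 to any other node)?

Distances from 10 peak at 4, attained at 11 (9, 12, 1, 7, 4 also at distance 4).
10-5-15-14-11

4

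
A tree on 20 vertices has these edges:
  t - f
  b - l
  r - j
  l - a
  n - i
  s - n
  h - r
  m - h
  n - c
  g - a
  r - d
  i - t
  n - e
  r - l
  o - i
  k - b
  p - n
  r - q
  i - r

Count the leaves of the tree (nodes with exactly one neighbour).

Exactly 12 nodes have a single neighbour: c, d, e, f, g, j, k, m, o, p, q, s.

12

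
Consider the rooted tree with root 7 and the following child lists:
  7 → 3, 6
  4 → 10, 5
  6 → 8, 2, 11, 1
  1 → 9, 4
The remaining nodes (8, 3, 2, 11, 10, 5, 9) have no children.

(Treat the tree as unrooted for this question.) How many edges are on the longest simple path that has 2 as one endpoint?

4

A farthest node from 2 is 5 (10 also at distance 4).
The path 2-6-1-4-5 has 4 edges.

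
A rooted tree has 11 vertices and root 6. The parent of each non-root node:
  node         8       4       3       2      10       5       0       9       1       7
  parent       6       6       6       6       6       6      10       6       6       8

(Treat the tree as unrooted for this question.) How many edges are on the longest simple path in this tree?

A longest path is 7–8–6–10–0, with 4 edges.

4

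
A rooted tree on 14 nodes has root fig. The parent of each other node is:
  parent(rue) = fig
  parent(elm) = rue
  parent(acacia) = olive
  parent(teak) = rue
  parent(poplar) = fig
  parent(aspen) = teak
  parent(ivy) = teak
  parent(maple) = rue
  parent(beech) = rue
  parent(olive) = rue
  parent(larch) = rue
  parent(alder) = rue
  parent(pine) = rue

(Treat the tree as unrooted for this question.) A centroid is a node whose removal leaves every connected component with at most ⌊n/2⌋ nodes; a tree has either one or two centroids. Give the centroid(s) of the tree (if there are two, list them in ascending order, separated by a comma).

Removing rue splits the tree into components of sizes 3, 2, 2, 1, 1, 1, 1, 1, 1; the largest is 3 ≤ ⌊14/2⌋ = 7.
No neighbour of rue does as well, so rue is the unique centroid.

rue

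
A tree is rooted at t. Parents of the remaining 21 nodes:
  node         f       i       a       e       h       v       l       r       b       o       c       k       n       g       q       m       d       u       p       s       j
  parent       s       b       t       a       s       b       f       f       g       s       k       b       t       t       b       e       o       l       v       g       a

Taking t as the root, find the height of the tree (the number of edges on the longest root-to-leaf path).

5

The longest root-to-leaf path is t-g-s-f-l-u (5 edges).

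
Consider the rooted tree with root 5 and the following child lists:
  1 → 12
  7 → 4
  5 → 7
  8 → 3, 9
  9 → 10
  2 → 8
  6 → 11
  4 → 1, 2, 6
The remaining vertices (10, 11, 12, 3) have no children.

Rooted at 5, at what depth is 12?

Climbing from 12 to the root: 12–1–4–7–5. That's 4 steps.

4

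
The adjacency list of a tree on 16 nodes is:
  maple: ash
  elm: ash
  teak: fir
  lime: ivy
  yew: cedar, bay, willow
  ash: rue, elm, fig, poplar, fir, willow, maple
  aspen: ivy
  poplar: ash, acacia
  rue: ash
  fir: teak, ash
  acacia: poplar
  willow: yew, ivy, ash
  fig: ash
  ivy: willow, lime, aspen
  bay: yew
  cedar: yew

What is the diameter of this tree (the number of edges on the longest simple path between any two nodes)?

5

A longest path is cedar-yew-willow-ash-poplar-acacia, with 5 edges.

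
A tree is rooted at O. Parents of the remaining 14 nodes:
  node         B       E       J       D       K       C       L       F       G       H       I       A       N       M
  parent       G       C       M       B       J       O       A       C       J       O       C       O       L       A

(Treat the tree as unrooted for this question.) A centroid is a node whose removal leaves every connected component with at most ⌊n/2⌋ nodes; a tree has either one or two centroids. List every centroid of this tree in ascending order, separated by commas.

A

If A is removed the pieces have sizes 6, 6, 2, all ≤ ⌊15/2⌋ = 7.
Every other node leaves some component of size > 7, so the centroid is unique.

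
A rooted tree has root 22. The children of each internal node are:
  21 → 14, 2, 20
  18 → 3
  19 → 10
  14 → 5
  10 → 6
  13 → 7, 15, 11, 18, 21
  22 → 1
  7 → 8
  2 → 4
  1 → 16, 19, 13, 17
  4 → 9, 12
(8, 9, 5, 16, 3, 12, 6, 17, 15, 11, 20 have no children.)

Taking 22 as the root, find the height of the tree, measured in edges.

9 sits deepest: 22–1–13–21–2–4–9 — 6 edges from the root.

6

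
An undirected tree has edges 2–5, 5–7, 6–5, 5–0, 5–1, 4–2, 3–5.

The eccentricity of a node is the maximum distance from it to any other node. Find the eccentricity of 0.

A farthest node from 0 is 4.
The path 0-5-2-4 has 3 edges.

3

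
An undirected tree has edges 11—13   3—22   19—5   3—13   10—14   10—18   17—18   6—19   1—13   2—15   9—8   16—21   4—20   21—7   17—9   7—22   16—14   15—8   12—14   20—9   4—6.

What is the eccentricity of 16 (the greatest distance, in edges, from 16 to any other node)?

Distances from 16 peak at 10, attained at 5.
16–14–10–18–17–9–20–4–6–19–5

10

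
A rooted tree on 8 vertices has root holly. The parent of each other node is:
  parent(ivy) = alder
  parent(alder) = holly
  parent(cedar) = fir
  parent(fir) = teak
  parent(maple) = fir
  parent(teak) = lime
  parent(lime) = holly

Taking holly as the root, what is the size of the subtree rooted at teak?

4

The subtree rooted at teak contains: teak, fir, maple, cedar — 4 nodes.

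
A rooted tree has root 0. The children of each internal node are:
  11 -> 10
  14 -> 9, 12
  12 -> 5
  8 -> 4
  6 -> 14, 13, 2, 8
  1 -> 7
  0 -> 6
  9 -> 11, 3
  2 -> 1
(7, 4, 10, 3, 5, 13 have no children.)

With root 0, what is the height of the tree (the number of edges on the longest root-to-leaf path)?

The longest root-to-leaf path is 0-6-14-9-11-10 (5 edges).

5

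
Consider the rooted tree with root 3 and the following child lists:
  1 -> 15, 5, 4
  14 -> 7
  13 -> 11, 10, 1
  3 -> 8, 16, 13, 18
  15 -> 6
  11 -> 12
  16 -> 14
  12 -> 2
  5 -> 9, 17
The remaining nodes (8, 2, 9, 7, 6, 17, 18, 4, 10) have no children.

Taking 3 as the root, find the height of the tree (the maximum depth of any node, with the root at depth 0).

4

17 sits deepest: 3 – 13 – 1 – 5 – 17 — 4 edges from the root.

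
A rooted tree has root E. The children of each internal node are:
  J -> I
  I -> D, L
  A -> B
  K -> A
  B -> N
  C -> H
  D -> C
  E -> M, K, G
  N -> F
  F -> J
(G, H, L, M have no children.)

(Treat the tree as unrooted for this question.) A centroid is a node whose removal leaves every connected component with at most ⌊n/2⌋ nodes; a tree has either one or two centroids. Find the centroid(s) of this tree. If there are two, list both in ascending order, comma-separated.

F, N

Removing N splits the tree into components of sizes 7, 6; the largest is 7 ≤ ⌊14/2⌋ = 7.
Its neighbour F also leaves a largest component of size 7, so both are centroids.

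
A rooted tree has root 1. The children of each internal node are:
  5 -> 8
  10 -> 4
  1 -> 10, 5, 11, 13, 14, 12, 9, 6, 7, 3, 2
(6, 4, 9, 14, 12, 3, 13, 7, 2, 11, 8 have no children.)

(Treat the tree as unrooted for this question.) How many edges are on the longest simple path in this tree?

4

BFS from 8 reaches 4 last, at distance 4; BFS from 4 confirms no node is farther.
Path: 8-5-1-10-4.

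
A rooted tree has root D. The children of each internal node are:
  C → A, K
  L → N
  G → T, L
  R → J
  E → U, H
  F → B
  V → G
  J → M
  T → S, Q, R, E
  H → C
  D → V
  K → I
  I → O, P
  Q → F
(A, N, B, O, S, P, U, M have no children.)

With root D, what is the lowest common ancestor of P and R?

T

Path P→root: P I K C H E T G V D; path R→root: R T G V D.
First common node: T.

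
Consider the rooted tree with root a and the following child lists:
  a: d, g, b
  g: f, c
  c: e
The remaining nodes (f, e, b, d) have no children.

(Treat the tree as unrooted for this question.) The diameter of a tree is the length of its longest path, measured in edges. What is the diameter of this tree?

4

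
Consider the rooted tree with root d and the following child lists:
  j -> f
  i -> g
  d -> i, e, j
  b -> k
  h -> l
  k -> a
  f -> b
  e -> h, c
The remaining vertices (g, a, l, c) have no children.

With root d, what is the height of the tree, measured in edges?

5

A deepest node is a, reached by d – j – f – b – k – a.
That path has 5 edges, so the height is 5.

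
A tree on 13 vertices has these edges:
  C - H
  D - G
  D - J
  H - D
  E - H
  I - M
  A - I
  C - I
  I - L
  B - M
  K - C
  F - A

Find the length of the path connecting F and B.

Walking from F: F – A – I – M – B. Length 4.

4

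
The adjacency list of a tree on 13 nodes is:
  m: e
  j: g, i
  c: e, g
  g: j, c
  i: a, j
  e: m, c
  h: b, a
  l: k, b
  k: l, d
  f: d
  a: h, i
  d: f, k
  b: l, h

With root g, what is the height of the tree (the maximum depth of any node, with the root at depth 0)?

A deepest node is f, reached by g-j-i-a-h-b-l-k-d-f.
That path has 9 edges, so the height is 9.

9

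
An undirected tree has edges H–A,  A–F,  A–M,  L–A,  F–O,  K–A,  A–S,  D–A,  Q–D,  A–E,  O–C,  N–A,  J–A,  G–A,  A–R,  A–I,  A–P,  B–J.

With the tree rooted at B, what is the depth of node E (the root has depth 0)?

3

B → J → A → E — 3 edges.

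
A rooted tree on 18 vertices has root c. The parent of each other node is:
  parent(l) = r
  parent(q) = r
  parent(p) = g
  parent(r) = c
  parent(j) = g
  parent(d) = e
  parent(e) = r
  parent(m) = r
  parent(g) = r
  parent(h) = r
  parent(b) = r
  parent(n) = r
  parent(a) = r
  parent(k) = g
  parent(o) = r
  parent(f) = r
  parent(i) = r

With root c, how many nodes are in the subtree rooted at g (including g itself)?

4

Descendants of g (including itself): g, j, p, k. That's 4.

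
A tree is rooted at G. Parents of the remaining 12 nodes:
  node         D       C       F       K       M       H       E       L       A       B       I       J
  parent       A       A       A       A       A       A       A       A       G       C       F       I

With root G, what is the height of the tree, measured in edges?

The longest root-to-leaf path is G-A-F-I-J (4 edges).

4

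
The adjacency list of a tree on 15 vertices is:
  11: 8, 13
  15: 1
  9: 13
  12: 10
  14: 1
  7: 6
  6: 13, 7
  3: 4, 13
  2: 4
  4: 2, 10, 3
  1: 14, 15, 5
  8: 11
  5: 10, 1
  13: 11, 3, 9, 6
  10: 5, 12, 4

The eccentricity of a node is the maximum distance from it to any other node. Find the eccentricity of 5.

6

The node farthest from 5 is 7 (8 also at distance 6), via 5-10-4-3-13-6-7 — 6 edges.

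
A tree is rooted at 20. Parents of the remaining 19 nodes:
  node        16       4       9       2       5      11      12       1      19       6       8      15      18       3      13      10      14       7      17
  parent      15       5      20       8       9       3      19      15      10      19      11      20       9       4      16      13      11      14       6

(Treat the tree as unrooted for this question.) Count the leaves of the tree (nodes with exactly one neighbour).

Exactly 6 nodes have a single neighbour: 1, 2, 7, 12, 17, 18.

6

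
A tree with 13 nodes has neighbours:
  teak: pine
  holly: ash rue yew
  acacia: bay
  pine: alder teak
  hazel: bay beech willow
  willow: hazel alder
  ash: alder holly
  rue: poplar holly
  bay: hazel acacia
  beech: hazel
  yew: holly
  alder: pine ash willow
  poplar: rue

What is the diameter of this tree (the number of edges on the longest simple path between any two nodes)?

BFS from acacia reaches poplar last, at distance 8; BFS from poplar confirms no node is farther.
Path: acacia – bay – hazel – willow – alder – ash – holly – rue – poplar.

8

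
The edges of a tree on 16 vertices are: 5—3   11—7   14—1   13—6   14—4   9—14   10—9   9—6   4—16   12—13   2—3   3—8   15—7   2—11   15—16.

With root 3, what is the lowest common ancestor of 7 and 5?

7's ancestor chain is 7, 11, 2, 3 and 5's is 5, 3; they first meet at 3.

3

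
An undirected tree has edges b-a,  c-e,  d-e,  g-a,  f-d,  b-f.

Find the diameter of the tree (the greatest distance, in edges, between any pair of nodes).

6

BFS from c reaches g last, at distance 6; BFS from g confirms no node is farther.
Path: c – e – d – f – b – a – g.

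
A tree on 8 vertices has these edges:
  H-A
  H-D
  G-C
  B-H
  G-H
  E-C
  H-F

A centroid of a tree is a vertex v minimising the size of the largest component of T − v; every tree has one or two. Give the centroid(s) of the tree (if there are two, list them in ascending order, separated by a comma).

H

Removing H splits the tree into components of sizes 3, 1, 1, 1, 1; the largest is 3 ≤ ⌊8/2⌋ = 4.
Every other node leaves some component of size > 4, so the centroid is unique.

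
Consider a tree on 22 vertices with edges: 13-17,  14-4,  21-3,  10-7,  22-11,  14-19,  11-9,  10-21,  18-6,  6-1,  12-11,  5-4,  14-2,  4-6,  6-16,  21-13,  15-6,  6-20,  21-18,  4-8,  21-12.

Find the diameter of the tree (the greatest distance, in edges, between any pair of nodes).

Starting from 22, a farthest node is 2 at distance 8.
One longest path: 22–11–12–21–18–6–4–14–2.
So the diameter is 8.

8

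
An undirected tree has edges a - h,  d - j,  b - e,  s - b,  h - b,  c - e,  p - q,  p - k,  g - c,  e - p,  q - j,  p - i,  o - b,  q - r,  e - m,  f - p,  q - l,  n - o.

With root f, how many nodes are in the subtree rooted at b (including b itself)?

6

b's subtree: {b, h, o, s, a, n}, size 6.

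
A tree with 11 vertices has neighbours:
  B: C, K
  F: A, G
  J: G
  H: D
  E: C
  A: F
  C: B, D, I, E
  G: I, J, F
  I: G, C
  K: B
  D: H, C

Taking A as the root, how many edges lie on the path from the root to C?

A–F–G–I–C — 4 edges.

4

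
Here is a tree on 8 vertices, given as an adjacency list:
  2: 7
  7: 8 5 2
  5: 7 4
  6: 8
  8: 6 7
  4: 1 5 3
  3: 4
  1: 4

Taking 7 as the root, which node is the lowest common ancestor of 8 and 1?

8's ancestor chain is 8, 7 and 1's is 1, 4, 5, 7; they first meet at 7.

7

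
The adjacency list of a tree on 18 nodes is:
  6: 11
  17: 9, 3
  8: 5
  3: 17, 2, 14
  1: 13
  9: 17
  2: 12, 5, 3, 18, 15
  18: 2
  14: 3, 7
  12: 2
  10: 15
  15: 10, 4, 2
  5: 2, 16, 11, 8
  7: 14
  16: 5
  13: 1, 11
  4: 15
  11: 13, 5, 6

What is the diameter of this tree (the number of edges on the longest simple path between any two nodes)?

7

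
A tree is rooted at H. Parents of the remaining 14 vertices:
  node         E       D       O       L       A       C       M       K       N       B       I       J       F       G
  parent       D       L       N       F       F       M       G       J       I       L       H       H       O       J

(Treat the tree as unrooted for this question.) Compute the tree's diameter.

BFS from C reaches E last, at distance 11; BFS from E confirms no node is farther.
Path: C-M-G-J-H-I-N-O-F-L-D-E.

11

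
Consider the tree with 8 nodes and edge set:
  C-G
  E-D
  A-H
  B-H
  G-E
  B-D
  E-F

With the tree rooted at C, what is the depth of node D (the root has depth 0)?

C → G → E → D — 3 edges.

3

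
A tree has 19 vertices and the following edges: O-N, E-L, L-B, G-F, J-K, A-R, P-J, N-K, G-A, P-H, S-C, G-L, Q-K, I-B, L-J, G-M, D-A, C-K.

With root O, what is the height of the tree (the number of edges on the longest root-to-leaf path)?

7

A deepest node is R, reached by O-N-K-J-L-G-A-R.
That path has 7 edges, so the height is 7.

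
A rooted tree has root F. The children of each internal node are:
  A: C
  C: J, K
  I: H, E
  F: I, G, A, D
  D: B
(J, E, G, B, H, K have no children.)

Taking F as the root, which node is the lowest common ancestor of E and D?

E's ancestor chain is E, I, F and D's is D, F; they first meet at F.

F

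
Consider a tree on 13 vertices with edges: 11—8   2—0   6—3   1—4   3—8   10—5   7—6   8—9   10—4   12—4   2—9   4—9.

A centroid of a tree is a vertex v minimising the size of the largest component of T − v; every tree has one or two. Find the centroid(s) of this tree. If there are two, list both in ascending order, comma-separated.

Removing 9 splits the tree into components of sizes 5, 5, 2; the largest is 5 ≤ ⌊13/2⌋ = 6.
Every other node leaves some component of size > 6, so the centroid is unique.

9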